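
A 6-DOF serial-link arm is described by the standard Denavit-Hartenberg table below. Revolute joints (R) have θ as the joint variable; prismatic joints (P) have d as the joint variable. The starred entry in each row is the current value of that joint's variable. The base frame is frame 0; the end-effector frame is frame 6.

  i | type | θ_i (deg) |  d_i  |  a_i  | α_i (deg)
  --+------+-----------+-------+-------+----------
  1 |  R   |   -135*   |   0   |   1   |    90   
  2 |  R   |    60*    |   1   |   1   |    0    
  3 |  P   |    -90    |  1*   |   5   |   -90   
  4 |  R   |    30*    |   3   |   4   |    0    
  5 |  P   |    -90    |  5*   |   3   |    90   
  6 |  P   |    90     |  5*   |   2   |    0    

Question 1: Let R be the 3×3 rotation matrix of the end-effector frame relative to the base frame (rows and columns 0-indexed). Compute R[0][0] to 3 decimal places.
-0.354

End-effector x-axis (col 0 of R) = (-0.3536,-0.3536,0.8660)
R[0][0] = -0.3536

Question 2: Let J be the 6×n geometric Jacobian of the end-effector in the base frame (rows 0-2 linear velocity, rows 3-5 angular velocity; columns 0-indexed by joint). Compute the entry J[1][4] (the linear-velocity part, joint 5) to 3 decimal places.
-0.354

prismatic axis z_4 = (-0.3536,-0.3536,0.8660)
J_v[:, 4] = z_4; J_ω[:, 4] = (0,0,0)
entry J[1][4] = -0.3536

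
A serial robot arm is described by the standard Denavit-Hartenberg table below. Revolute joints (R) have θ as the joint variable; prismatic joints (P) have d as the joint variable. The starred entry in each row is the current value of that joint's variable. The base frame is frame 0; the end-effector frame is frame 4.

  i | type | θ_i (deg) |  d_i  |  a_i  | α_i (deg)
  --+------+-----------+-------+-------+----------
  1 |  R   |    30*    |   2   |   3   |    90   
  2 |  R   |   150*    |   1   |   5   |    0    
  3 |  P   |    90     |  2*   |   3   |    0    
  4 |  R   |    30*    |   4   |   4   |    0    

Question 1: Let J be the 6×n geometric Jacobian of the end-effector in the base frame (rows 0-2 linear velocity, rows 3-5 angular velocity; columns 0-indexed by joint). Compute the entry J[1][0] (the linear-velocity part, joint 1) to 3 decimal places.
axis z_0 = ẑ; lever o_n−o_0 = (1.0490,-7.4772,-2.0981)
cross product → J_v[:, 0] = (7.4772,1.0490,-0.0000)
J_ω[:, 0] = z_0
entry J[1][0] = 1.0490

1.049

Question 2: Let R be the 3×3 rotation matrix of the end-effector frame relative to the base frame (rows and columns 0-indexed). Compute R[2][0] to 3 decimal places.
End-effector x-axis (col 0 of R) = (-0.0000,-0.0000,-1.0000)
R[2][0] = -1.0000

-1.000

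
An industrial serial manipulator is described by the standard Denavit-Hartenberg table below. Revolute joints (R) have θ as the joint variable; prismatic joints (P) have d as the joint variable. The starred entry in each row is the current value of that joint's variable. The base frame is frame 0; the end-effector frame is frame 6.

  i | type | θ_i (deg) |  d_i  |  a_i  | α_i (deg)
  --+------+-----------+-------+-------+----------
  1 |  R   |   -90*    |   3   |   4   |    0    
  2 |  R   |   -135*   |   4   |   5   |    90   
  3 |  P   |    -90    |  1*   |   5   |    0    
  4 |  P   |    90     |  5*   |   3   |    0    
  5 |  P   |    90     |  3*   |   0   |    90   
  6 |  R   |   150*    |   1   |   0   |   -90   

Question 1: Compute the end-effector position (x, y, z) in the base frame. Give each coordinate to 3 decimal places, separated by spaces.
after link 1: o_1 = (0.0000, -4.0000, 3.0000)
after link 2: o_2 = (-3.5355, -0.4645, 7.0000)
after link 3: o_3 = (-2.8284, 0.2426, 2.0000)
after link 4: o_4 = (-1.4142, 5.8995, 2.0000)
after link 5: o_5 = (0.7071, 8.0208, 2.0000)
after link 6: o_6 = (-0.0000, 8.7279, 2.0000)

-0.000 8.728 2.000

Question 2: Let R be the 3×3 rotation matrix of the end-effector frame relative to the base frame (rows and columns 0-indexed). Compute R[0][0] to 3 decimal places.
End-effector x-axis (col 0 of R) = (0.3536,0.3536,-0.8660)
R[0][0] = 0.3536

0.354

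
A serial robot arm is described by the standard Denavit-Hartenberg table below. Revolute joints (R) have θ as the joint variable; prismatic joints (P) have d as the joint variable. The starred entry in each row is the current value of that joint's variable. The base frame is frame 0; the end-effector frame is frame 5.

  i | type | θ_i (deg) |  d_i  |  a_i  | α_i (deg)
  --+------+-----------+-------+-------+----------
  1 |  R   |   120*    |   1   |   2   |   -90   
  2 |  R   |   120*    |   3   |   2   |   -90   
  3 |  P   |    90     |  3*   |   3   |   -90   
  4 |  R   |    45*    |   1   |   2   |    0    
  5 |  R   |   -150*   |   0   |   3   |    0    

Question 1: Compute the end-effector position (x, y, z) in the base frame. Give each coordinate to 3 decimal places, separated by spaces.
after link 1: o_1 = (-1.0000, 1.7321, 1.0000)
after link 2: o_2 = (-3.0981, -0.6340, -0.7321)
after link 3: o_3 = (0.7990, -1.3840, 0.7679)
after link 4: o_4 = (1.1614, 0.8168, 0.9269)
after link 5: o_5 = (1.7438, -1.7448, 2.3758)

1.744 -1.745 2.376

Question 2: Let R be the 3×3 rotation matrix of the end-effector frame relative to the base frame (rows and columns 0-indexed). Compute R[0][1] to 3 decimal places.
0.949

End-effector y-axis (col 1 of R) = (0.9486,0.2888,0.1294)
R[0][1] = 0.9486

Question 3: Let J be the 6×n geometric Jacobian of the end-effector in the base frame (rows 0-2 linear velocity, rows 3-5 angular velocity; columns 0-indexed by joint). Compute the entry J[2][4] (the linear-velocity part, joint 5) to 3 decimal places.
axis z_4 = (-0.2500,0.4330,0.8660); lever o_n−o_4 = (0.5823,-2.5616,1.4489)
cross product → J_v[:, 4] = (2.8458,0.8665,0.3882)
J_ω[:, 4] = z_4
entry J[2][4] = 0.3882

0.388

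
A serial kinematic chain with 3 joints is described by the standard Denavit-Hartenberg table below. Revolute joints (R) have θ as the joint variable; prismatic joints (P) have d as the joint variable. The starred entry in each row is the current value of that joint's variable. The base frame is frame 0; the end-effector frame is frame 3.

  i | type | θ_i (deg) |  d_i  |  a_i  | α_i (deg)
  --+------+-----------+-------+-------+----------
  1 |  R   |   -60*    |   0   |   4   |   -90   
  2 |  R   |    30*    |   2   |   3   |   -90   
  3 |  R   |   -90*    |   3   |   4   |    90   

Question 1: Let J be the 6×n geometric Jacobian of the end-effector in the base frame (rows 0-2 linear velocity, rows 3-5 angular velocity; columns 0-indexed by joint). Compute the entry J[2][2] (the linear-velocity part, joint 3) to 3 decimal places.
-2.000

axis z_2 = (-0.2500,0.4330,-0.8660); lever o_n−o_2 = (2.7141,3.2990,-2.5981)
cross product → J_v[:, 2] = (1.7321,-3.0000,-2.0000)
J_ω[:, 2] = z_2
entry J[2][2] = -2.0000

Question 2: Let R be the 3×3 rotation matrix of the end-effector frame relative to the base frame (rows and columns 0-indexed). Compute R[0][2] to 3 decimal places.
-0.433

End-effector z-axis (col 2 of R) = (-0.4330,0.7500,0.5000)
R[0][2] = -0.4330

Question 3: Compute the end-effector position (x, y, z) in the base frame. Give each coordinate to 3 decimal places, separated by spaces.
after link 1: o_1 = (2.0000, -3.4641, 0.0000)
after link 2: o_2 = (5.0311, -4.7141, -1.5000)
after link 3: o_3 = (7.7452, -1.4151, -4.0981)

7.745 -1.415 -4.098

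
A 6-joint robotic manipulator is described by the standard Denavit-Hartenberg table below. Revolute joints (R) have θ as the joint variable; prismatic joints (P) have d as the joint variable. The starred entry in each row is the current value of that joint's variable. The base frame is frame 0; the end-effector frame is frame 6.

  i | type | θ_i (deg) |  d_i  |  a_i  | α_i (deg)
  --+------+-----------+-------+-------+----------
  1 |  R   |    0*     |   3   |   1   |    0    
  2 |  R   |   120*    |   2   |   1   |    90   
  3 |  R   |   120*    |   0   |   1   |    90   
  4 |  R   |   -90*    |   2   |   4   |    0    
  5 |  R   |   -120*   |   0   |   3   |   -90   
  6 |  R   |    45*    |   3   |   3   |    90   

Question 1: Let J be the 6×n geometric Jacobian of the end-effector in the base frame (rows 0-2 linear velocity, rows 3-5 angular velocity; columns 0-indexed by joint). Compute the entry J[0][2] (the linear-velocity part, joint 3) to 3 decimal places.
axis z_2 = (0.8660,0.5000,0.0000); lever o_n−o_2 = (-4.6778,0.0273,-4.3347)
cross product → J_v[:, 2] = (-2.1673,3.7539,2.3625)
J_ω[:, 2] = z_2
entry J[0][2] = -2.1673

-2.167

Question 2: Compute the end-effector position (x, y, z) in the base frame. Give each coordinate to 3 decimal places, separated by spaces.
-4.178 0.893 0.665

after link 1: o_1 = (1.0000, 0.0000, 3.0000)
after link 2: o_2 = (0.5000, 0.8660, 5.0000)
after link 3: o_3 = (0.7500, 0.4330, 5.8660)
after link 4: o_4 = (-3.5801, -0.0670, 6.8660)
after link 5: o_5 = (-2.9306, 1.8080, 4.6160)
after link 6: o_6 = (-4.1778, 0.8933, 0.6653)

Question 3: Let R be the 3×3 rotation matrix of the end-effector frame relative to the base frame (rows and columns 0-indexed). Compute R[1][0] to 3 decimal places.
-0.088

End-effector x-axis (col 0 of R) = (0.4593,-0.0884,-0.8839)
R[1][0] = -0.0884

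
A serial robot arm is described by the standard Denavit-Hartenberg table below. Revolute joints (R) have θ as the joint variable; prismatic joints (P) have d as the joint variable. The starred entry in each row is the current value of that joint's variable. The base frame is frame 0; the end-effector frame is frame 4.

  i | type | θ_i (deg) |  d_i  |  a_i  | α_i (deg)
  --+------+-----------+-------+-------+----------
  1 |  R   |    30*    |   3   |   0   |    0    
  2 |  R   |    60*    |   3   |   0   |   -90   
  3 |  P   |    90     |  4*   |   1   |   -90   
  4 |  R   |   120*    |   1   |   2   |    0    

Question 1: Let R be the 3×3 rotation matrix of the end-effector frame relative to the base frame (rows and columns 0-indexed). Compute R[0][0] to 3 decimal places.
0.866

End-effector x-axis (col 0 of R) = (0.8660,-0.0000,0.5000)
R[0][0] = 0.8660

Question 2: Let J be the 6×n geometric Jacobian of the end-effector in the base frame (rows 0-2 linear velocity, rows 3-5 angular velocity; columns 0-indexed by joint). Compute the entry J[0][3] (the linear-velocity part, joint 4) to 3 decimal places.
axis z_3 = (-0.0000,-1.0000,-0.0000); lever o_n−o_3 = (1.7321,-1.0000,1.0000)
cross product → J_v[:, 3] = (-1.0000,0.0000,1.7321)
J_ω[:, 3] = z_3
entry J[0][3] = -1.0000

-1.000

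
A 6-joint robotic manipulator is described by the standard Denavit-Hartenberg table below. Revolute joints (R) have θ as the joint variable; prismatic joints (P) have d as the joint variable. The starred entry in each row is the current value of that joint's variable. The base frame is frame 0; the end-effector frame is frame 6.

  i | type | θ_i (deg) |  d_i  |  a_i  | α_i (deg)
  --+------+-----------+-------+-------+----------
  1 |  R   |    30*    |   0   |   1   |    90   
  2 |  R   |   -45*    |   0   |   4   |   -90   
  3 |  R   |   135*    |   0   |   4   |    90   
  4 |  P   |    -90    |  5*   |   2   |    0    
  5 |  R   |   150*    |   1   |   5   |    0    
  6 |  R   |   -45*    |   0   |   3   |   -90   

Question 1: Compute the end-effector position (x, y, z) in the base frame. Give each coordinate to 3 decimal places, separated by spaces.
-1.697 11.592 1.067

after link 1: o_1 = (0.8660, 0.5000, 0.0000)
after link 2: o_2 = (3.3155, 1.9142, -2.8284)
after link 3: o_3 = (0.1693, 3.3637, -0.8284)
after link 4: o_4 = (-0.6582, 6.9685, -4.7426)
after link 5: o_5 = (0.1065, 10.2677, -0.9308)
after link 6: o_6 = (-1.6973, 11.5923, 1.0671)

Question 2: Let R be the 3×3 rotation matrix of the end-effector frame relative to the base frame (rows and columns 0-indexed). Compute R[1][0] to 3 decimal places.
End-effector x-axis (col 0 of R) = (-0.6013,0.4415,0.6660)
R[1][0] = 0.4415

0.442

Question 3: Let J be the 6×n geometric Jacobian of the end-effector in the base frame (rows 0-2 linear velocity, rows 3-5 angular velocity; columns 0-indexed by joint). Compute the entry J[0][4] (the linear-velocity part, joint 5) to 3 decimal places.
7.322

axis z_4 = (0.0795,0.8624,-0.5000); lever o_n−o_4 = (-1.0391,4.6238,5.8098)
cross product → J_v[:, 4] = (7.3221,0.0579,1.2635)
J_ω[:, 4] = z_4
entry J[0][4] = 7.3221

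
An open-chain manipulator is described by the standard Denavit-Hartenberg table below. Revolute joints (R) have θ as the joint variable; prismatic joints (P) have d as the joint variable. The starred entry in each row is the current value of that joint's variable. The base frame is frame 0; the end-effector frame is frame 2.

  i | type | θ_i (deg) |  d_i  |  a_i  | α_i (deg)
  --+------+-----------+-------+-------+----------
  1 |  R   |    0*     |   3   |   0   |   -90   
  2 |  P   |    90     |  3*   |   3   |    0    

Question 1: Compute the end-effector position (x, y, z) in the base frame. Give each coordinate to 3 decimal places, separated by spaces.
0.000 3.000 0.000

after link 1: o_1 = (0.0000, 0.0000, 3.0000)
after link 2: o_2 = (0.0000, 3.0000, 0.0000)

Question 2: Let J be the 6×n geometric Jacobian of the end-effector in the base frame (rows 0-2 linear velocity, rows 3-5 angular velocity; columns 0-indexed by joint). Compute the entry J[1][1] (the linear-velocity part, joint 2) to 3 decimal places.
1.000

prismatic axis z_1 = (0.0000,1.0000,0.0000)
J_v[:, 1] = z_1; J_ω[:, 1] = (0,0,0)
entry J[1][1] = 1.0000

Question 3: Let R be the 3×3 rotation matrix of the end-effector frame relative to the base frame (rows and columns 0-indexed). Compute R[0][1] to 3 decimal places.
End-effector y-axis (col 1 of R) = (-1.0000,0.0000,-0.0000)
R[0][1] = -1.0000

-1.000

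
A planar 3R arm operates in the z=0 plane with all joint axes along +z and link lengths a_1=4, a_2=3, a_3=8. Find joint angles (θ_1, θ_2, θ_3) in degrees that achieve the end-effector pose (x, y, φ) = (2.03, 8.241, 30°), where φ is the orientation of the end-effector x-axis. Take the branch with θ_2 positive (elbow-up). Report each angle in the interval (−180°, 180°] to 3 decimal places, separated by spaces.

120.011 44.973 -134.984

wrist centre = target − a_3·(cos φ, sin φ) = (-4.8982, 4.2410)
cos θ_2 = (41.9785−4²−3²)/(2·4·3) = 0.7074; θ_2 = 44.9733° (elbow-up)
β = atan2(4.2410,-4.8982) = 139.1131°; ψ = atan2(2.1203,6.1223) = 19.1024°
θ_1 = β − ψ = 120.0106°
θ_3 = φ − θ_1 − θ_2 = -134.9839° (wrapped to (-180°,180°])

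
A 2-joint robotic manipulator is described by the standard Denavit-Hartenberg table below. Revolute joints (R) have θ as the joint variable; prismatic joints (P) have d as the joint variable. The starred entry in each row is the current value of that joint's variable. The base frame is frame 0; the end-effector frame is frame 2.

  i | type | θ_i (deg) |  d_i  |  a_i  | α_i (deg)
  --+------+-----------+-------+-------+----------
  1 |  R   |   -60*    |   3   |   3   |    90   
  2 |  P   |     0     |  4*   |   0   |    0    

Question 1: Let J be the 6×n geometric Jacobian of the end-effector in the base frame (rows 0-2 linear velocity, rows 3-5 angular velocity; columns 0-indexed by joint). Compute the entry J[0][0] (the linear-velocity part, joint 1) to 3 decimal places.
axis z_0 = ẑ; lever o_n−o_0 = (-1.9641,-4.5981,3.0000)
cross product → J_v[:, 0] = (4.5981,-1.9641,0.0000)
J_ω[:, 0] = z_0
entry J[0][0] = 4.5981

4.598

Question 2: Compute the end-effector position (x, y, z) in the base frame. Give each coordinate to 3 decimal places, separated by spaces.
after link 1: o_1 = (1.5000, -2.5981, 3.0000)
after link 2: o_2 = (-1.9641, -4.5981, 3.0000)

-1.964 -4.598 3.000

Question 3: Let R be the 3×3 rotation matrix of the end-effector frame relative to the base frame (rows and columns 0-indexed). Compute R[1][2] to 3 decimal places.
-0.500

End-effector z-axis (col 2 of R) = (-0.8660,-0.5000,0.0000)
R[1][2] = -0.5000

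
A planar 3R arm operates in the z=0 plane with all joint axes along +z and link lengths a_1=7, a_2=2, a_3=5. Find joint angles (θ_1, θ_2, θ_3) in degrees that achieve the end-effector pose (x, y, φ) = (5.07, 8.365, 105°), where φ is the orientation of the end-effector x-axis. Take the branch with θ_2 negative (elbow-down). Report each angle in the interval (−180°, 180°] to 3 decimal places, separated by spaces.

wrist centre = target − a_3·(cos φ, sin φ) = (6.3641, 3.5354)
cos θ_2 = (53.0006−7²−2²)/(2·7·2) = 0.0000; θ_2 = -89.9989° (elbow-down)
β = atan2(3.5354,6.3641) = 29.0530°; ψ = atan2(-2.0000,7.0000) = -15.9453°
θ_1 = β − ψ = 44.9983°
θ_3 = φ − θ_1 − θ_2 = 150.0006° (wrapped to (-180°,180°])

44.998 -89.999 150.001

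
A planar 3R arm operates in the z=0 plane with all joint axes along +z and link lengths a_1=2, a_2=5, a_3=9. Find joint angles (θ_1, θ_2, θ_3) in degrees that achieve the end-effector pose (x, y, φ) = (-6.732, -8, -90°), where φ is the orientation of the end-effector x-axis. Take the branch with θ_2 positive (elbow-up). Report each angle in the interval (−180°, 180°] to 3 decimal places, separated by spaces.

wrist centre = target − a_3·(cos φ, sin φ) = (-6.7320, 1.0000)
cos θ_2 = (46.3198−2²−5²)/(2·2·5) = 0.8660; θ_2 = 30.0039° (elbow-up)
β = atan2(1.0000,-6.7320) = 171.5508°; ψ = atan2(2.5003,6.3300) = 21.5537°
θ_1 = β − ψ = 149.9971°
θ_3 = φ − θ_1 − θ_2 = 89.9990° (wrapped to (-180°,180°])

149.997 30.004 89.999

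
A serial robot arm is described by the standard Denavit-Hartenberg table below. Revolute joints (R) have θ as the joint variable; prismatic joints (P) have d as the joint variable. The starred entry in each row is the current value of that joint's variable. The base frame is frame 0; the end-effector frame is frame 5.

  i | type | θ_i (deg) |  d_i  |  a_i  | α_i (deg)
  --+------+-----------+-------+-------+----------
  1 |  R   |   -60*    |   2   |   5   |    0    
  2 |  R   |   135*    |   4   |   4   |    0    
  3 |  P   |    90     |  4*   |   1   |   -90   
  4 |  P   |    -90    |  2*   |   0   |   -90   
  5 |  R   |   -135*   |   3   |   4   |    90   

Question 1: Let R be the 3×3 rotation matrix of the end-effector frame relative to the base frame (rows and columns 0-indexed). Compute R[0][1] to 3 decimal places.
End-effector y-axis (col 1 of R) = (-0.9659,0.2588,-0.0000)
R[0][1] = -0.9659

-0.966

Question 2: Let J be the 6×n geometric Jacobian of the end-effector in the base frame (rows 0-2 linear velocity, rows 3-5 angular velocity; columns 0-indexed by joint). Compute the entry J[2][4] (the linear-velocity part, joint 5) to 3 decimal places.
axis z_4 = (-0.9659,0.2588,-0.0000); lever o_n−o_4 = (-3.6298,-1.9556,-2.8284)
cross product → J_v[:, 4] = (-0.7321,-2.7321,2.8284)
J_ω[:, 4] = z_4
entry J[2][4] = 2.8284

2.828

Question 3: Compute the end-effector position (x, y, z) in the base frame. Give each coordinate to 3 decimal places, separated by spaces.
after link 1: o_1 = (2.5000, -4.3301, 2.0000)
after link 2: o_2 = (3.5353, -0.4664, 6.0000)
after link 3: o_3 = (2.5694, -0.2076, 10.0000)
after link 4: o_4 = (2.0517, -2.1395, 10.0000)
after link 5: o_5 = (-1.5781, -4.0950, 7.1716)

-1.578 -4.095 7.172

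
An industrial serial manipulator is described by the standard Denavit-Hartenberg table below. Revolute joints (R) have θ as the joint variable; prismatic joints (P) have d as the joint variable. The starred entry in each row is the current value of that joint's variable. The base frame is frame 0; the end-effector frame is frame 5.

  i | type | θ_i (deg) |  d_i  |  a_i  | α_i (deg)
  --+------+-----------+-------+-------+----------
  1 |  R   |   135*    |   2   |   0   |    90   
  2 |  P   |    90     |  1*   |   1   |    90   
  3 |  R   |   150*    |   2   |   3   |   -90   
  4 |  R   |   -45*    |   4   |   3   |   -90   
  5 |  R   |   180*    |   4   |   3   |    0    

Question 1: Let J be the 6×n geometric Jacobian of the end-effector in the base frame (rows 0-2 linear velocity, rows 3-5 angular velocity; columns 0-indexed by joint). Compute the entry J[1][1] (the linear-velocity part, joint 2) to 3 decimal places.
prismatic axis z_1 = (0.7071,0.7071,0.0000)
J_v[:, 1] = z_1; J_ω[:, 1] = (0,0,0)
entry J[1][1] = 0.7071

0.707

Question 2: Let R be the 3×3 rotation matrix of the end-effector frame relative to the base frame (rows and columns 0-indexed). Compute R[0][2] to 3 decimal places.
End-effector z-axis (col 2 of R) = (0.7500,-0.2500,-0.6124)
R[0][2] = 0.7500

0.750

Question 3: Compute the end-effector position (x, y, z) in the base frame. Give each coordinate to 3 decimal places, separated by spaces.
after link 1: o_1 = (0.0000, 0.0000, 2.0000)
after link 2: o_2 = (0.7071, 0.7071, 3.0000)
after link 3: o_3 = (0.3536, 3.1820, 0.4019)
after link 4: o_4 = (-2.8459, 2.9825, -3.4352)
after link 5: o_5 = (0.9041, -0.2675, -4.0476)

0.904 -0.268 -4.048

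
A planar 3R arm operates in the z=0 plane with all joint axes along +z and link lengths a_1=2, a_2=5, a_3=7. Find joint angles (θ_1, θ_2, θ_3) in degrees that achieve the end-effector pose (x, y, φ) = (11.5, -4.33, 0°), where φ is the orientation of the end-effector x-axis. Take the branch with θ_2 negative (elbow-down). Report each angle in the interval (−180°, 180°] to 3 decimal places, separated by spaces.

0.004 -60.004 60.000

wrist centre = target − a_3·(cos φ, sin φ) = (4.5000, -4.3300)
cos θ_2 = (38.9989−2²−5²)/(2·2·5) = 0.4999; θ_2 = -60.0036° (elbow-down)
β = atan2(-4.3300,4.5000) = -43.8970°; ψ = atan2(-4.3303,4.4997) = -43.9007°
θ_1 = β − ψ = 0.0036°
θ_3 = φ − θ_1 − θ_2 = 60.0000° (wrapped to (-180°,180°])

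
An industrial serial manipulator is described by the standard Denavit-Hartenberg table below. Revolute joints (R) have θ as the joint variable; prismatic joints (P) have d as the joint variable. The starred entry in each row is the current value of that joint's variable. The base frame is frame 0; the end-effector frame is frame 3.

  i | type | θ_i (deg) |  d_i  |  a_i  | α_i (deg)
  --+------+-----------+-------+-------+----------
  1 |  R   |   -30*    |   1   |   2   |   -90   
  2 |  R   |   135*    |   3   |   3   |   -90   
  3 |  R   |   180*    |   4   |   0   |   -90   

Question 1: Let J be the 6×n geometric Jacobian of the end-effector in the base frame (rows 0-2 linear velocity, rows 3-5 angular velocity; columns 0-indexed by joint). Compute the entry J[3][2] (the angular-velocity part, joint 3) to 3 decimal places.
axis z_2 = (-0.6124,0.3536,0.7071); lever o_n−o_2 = (-2.4495,1.4142,2.8284)
cross product → J_v[:, 2] = (-0.0000,0.0000,-0.0000)
J_ω[:, 2] = z_2
entry J[3][2] = -0.6124

-0.612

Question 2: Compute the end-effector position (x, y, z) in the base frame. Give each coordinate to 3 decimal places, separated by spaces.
-1.055 4.073 1.707

after link 1: o_1 = (1.7321, -1.0000, 1.0000)
after link 2: o_2 = (1.3949, 2.6587, -1.1213)
after link 3: o_3 = (-1.0546, 4.0729, 1.7071)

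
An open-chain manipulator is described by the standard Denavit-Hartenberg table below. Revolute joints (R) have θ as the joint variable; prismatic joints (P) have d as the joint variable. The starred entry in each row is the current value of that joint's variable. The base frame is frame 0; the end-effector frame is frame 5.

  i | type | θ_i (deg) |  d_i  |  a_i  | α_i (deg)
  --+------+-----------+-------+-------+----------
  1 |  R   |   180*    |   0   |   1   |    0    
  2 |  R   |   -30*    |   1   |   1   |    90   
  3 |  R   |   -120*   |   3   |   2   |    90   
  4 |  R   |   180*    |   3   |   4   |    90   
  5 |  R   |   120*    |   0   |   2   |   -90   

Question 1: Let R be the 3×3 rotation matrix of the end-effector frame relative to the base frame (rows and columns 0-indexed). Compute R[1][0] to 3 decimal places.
End-effector x-axis (col 0 of R) = (0.8660,-0.5000,0.0000)
R[1][0] = -0.5000

-0.500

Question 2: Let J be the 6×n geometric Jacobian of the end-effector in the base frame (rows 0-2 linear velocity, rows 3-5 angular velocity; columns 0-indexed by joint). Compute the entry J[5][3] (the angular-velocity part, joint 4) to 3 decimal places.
0.500

axis z_3 = (0.7500,-0.4330,0.5000); lever o_n−o_3 = (2.2500,-1.2990,4.9641)
cross product → J_v[:, 3] = (-1.5000,-2.5981,0.0000)
J_ω[:, 3] = z_3
entry J[5][3] = 0.5000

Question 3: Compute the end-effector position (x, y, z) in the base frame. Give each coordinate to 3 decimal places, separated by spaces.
2.750 1.299 4.232

after link 1: o_1 = (-1.0000, 0.0000, 0.0000)
after link 2: o_2 = (-1.8660, 0.5000, 1.0000)
after link 3: o_3 = (0.5000, 2.5981, -0.7321)
after link 4: o_4 = (1.0179, 2.2990, 4.2321)
after link 5: o_5 = (2.7500, 1.2990, 4.2321)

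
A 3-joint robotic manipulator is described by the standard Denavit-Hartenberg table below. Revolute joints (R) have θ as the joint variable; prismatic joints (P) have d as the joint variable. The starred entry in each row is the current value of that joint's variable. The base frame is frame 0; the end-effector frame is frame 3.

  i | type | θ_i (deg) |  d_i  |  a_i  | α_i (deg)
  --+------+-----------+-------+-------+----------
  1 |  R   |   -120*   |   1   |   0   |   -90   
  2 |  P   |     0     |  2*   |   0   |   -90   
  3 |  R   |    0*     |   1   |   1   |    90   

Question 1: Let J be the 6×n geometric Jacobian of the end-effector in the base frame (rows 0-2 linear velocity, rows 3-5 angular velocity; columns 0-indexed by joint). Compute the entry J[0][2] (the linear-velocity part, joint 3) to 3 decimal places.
-0.866

axis z_2 = (0.0000,-0.0000,-1.0000); lever o_n−o_2 = (-0.5000,-0.8660,-1.0000)
cross product → J_v[:, 2] = (-0.8660,0.5000,-0.0000)
J_ω[:, 2] = z_2
entry J[0][2] = -0.8660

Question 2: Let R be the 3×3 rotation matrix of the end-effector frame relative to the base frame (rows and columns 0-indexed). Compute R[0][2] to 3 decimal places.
End-effector z-axis (col 2 of R) = (0.8660,-0.5000,0.0000)
R[0][2] = 0.8660

0.866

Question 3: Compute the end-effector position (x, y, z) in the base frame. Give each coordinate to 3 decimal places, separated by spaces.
after link 1: o_1 = (0.0000, 0.0000, 1.0000)
after link 2: o_2 = (1.7321, -1.0000, 1.0000)
after link 3: o_3 = (1.2321, -1.8660, 0.0000)

1.232 -1.866 0.000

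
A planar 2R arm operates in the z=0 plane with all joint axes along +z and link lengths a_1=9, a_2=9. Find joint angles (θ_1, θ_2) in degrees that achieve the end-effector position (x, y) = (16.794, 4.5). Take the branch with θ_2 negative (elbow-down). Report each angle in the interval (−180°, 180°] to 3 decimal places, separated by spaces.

30.003 -30.005

cos θ_2 = (302.2884−9²−9²)/(2·9·9) = 0.8660; θ_2 = -30.0054° (elbow-down)
β = atan2(4.5000,16.7940) = 15.0002°; ψ = atan2(-4.5007,16.7938) = -15.0027°
θ_1 = β − ψ = 30.0029°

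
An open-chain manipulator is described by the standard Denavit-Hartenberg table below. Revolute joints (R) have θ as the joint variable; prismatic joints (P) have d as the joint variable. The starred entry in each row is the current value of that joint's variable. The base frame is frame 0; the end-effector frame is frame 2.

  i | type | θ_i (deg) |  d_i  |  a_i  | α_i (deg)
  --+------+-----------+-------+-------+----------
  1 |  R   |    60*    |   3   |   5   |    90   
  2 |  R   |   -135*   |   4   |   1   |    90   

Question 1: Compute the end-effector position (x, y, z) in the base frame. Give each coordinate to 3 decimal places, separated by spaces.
5.611 1.718 2.293

after link 1: o_1 = (2.5000, 4.3301, 3.0000)
after link 2: o_2 = (5.6105, 1.7178, 2.2929)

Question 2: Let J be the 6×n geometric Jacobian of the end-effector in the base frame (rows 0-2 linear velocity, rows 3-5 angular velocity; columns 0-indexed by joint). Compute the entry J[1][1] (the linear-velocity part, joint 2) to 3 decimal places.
axis z_1 = (0.8660,-0.5000,0.0000); lever o_n−o_1 = (3.1105,-2.6124,-0.7071)
cross product → J_v[:, 1] = (0.3536,0.6124,-0.7071)
J_ω[:, 1] = z_1
entry J[1][1] = 0.6124

0.612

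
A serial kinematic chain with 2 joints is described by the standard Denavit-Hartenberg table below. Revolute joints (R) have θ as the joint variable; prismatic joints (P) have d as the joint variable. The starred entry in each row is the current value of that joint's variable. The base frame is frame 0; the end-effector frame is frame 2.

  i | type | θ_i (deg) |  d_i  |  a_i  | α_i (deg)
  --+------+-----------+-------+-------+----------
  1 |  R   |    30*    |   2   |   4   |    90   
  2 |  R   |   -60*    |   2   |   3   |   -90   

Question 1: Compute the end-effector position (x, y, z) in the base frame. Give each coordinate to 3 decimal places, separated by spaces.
after link 1: o_1 = (3.4641, 2.0000, 2.0000)
after link 2: o_2 = (5.7631, 1.0179, -0.5981)

5.763 1.018 -0.598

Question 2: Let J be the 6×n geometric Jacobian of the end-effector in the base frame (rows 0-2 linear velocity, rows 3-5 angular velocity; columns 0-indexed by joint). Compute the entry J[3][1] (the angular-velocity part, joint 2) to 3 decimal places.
0.500

axis z_1 = (0.5000,-0.8660,0.0000); lever o_n−o_1 = (2.2990,-0.9821,-2.5981)
cross product → J_v[:, 1] = (2.2500,1.2990,1.5000)
J_ω[:, 1] = z_1
entry J[3][1] = 0.5000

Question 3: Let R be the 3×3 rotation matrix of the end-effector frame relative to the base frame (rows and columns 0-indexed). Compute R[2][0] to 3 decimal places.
-0.866

End-effector x-axis (col 0 of R) = (0.4330,0.2500,-0.8660)
R[2][0] = -0.8660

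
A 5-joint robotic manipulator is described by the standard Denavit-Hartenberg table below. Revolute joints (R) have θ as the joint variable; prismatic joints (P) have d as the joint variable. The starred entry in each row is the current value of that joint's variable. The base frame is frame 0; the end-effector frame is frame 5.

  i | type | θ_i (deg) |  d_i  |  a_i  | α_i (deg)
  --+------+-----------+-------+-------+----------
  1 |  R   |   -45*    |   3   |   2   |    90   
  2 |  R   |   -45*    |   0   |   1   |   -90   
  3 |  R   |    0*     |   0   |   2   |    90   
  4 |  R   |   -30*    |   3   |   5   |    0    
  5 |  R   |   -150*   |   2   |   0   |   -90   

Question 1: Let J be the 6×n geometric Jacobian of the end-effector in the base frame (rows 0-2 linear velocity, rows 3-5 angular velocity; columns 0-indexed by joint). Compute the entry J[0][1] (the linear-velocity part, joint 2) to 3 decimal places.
axis z_1 = (-0.7071,-0.7071,0.0000); lever o_n−o_1 = (-1.1205,-5.9506,-6.9509)
cross product → J_v[:, 1] = (4.9151,-4.9151,3.4154)
J_ω[:, 1] = z_1
entry J[0][1] = 4.9151

4.915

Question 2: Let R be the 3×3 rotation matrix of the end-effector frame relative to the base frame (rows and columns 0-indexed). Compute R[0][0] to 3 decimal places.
-0.500

End-effector x-axis (col 0 of R) = (-0.5000,0.5000,0.7071)
R[0][0] = -0.5000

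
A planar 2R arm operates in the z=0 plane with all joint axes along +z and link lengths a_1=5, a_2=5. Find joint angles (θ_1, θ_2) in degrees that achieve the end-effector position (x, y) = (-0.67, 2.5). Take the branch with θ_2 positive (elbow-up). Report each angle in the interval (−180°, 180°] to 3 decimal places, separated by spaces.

cos θ_2 = (6.6989−5²−5²)/(2·5·5) = -0.8660; θ_2 = 149.9996° (elbow-up)
β = atan2(2.5000,-0.6700) = 105.0027°; ψ = atan2(2.5000,0.6699) = 74.9998°
θ_1 = β − ψ = 30.0029°

30.003 150.000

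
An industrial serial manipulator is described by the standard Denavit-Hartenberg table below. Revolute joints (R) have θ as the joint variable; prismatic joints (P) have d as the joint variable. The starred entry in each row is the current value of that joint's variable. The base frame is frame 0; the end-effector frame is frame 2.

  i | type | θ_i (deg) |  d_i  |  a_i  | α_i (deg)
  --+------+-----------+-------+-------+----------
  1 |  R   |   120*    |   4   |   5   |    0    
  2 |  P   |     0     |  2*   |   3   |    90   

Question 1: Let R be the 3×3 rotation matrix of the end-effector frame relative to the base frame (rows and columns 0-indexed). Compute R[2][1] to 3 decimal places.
1.000

End-effector y-axis (col 1 of R) = (-0.0000,-0.0000,1.0000)
R[2][1] = 1.0000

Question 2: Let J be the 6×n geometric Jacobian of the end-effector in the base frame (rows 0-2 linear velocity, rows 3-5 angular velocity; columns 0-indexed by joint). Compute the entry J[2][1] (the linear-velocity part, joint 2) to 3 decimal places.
1.000

prismatic axis z_1 = (0.0000,0.0000,1.0000)
J_v[:, 1] = z_1; J_ω[:, 1] = (0,0,0)
entry J[2][1] = 1.0000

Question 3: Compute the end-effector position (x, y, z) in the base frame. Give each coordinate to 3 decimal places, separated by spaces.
-4.000 6.928 6.000

after link 1: o_1 = (-2.5000, 4.3301, 4.0000)
after link 2: o_2 = (-4.0000, 6.9282, 6.0000)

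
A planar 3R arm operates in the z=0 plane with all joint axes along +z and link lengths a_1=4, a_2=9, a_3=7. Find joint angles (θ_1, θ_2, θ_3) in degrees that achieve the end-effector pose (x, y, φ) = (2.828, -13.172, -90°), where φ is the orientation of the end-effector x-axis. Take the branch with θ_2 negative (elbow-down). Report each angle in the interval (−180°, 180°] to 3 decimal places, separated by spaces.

wrist centre = target − a_3·(cos φ, sin φ) = (2.8280, -6.1720)
cos θ_2 = (46.0912−4²−9²)/(2·4·9) = -0.7071; θ_2 = -134.9968° (elbow-down)
β = atan2(-6.1720,2.8280) = -65.3828°; ψ = atan2(-6.3643,-2.3636) = -110.3742°
θ_1 = β − ψ = 44.9913°
θ_3 = φ − θ_1 − θ_2 = 0.0054° (wrapped to (-180°,180°])

44.991 -134.997 0.005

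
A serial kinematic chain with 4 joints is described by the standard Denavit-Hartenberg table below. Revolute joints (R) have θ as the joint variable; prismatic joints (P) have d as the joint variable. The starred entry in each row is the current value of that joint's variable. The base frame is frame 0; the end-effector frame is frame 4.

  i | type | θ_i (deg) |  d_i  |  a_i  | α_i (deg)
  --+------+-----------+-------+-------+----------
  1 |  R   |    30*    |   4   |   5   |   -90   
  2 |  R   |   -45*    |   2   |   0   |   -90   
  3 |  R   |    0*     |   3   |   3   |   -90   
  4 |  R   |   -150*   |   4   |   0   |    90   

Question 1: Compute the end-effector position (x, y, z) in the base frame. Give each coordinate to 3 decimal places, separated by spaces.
after link 1: o_1 = (4.3301, 2.5000, 4.0000)
after link 2: o_2 = (3.3301, 4.2321, 4.0000)
after link 3: o_3 = (7.0044, 6.3534, 4.0000)
after link 4: o_4 = (9.0044, 2.8893, 4.0000)

9.004 2.889 4.000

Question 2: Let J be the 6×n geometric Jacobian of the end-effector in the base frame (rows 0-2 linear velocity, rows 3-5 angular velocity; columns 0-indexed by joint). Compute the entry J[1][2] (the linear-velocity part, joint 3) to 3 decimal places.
axis z_2 = (0.6124,0.3536,-0.7071); lever o_n−o_2 = (5.6742,-1.3428,-0.0000)
cross product → J_v[:, 2] = (-0.9495,-4.0123,-2.8284)
J_ω[:, 2] = z_2
entry J[1][2] = -4.0123

-4.012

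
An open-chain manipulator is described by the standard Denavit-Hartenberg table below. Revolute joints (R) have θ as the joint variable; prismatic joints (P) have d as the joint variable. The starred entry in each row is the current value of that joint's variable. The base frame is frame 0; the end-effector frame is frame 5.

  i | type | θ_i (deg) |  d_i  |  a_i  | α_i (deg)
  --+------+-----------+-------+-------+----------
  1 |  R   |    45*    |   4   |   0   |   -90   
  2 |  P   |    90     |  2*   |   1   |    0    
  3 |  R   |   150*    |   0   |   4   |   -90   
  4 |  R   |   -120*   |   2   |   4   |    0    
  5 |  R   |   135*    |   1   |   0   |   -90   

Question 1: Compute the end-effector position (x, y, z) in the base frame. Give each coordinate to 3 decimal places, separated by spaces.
-2.734 4.994 6.232

after link 1: o_1 = (0.0000, 0.0000, 4.0000)
after link 2: o_2 = (-1.4142, 1.4142, 3.0000)
after link 3: o_3 = (-2.8284, 0.0000, 6.4641)
after link 4: o_4 = (-3.3461, 4.3813, 5.7321)
after link 5: o_5 = (-2.7337, 4.9937, 6.2321)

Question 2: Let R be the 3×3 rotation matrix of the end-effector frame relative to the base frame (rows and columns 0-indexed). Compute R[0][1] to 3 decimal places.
-0.612

End-effector y-axis (col 1 of R) = (-0.6124,-0.6124,-0.5000)
R[0][1] = -0.6124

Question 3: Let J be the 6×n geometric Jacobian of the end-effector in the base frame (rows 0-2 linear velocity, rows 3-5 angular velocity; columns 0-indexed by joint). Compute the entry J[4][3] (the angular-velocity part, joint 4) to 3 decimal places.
axis z_3 = (0.6124,0.6124,0.5000); lever o_n−o_3 = (0.0947,4.9937,-0.2321)
cross product → J_v[:, 3] = (-2.6390,0.1895,3.0000)
J_ω[:, 3] = z_3
entry J[4][3] = 0.6124

0.612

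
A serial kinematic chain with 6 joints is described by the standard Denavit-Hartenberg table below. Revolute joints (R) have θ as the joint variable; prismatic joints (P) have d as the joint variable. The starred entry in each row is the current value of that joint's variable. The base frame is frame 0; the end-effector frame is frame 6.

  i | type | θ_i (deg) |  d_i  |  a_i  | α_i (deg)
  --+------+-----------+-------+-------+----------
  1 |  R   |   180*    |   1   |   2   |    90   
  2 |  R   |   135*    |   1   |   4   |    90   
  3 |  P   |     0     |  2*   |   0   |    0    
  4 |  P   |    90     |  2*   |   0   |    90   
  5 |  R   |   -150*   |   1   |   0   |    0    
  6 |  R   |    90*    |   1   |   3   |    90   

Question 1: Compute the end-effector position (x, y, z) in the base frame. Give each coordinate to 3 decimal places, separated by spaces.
1.251 2.500 6.234

after link 1: o_1 = (-2.0000, 0.0000, 1.0000)
after link 2: o_2 = (0.8284, 1.0000, 3.8284)
after link 3: o_3 = (-0.5858, 1.0000, 5.2426)
after link 4: o_4 = (-2.0000, 1.0000, 6.6569)
after link 5: o_5 = (-1.2929, 1.0000, 7.3640)
after link 6: o_6 = (1.2513, 2.5000, 6.2340)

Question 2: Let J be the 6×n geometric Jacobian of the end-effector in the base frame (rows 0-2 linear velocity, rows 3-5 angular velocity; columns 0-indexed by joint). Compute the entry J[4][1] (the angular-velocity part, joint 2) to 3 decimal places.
1.000

axis z_1 = (0.0000,1.0000,0.0000); lever o_n−o_1 = (3.2513,2.5000,5.2340)
cross product → J_v[:, 1] = (5.2340,-0.0000,-3.2513)
J_ω[:, 1] = z_1
entry J[4][1] = 1.0000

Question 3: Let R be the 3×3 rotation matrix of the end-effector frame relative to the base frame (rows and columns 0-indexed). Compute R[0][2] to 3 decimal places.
0.354

End-effector z-axis (col 2 of R) = (0.3536,-0.8660,-0.3536)
R[0][2] = 0.3536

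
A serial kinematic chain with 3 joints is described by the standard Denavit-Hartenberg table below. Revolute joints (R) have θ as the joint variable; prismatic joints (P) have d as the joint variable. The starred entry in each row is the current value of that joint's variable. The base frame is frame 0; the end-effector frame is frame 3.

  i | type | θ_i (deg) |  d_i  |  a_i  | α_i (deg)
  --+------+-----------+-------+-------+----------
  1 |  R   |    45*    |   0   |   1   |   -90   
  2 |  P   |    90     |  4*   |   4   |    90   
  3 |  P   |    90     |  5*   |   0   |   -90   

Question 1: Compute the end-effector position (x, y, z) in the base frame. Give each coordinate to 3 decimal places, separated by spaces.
1.414 7.071 -4.000

after link 1: o_1 = (0.7071, 0.7071, 0.0000)
after link 2: o_2 = (-2.1213, 3.5355, -4.0000)
after link 3: o_3 = (1.4142, 7.0711, -4.0000)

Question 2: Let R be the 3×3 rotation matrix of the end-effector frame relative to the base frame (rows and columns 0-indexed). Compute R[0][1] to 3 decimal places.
-0.707

End-effector y-axis (col 1 of R) = (-0.7071,-0.7071,0.0000)
R[0][1] = -0.7071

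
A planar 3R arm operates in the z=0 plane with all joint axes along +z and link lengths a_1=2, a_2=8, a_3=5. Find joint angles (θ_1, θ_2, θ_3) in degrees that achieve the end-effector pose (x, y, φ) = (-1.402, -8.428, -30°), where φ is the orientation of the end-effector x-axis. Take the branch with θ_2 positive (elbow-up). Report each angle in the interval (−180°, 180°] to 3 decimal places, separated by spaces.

wrist centre = target − a_3·(cos φ, sin φ) = (-5.7321, -5.9280)
cos θ_2 = (67.9985−2²−8²)/(2·2·8) = -0.0000; θ_2 = 90.0027° (elbow-up)
β = atan2(-5.9280,-5.7321) = -134.0376°; ψ = atan2(8.0000,1.9996) = 75.9663°
θ_1 = β − ψ = -210.0040°
θ_3 = φ − θ_1 − θ_2 = 90.0012° (wrapped to (-180°,180°])

149.996 90.003 90.001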